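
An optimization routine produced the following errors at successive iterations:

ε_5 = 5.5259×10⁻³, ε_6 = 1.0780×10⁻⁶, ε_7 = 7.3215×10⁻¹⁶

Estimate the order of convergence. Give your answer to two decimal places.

p ≈ ln(ε_7/ε_6) / ln(ε_6/ε_5)
  = ln(7.3215×10⁻¹⁶/1.0780×10⁻⁶) / ln(1.0780×10⁻⁶/5.5259×10⁻³)
  = ln(6.79174e-10) / ln(0.000195081)
  = -21.11014 / -8.54210 ≈ 2.47131

2.47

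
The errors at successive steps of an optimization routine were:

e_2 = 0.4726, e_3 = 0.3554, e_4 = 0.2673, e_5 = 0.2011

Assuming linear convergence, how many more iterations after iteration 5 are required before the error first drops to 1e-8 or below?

60

Rate ρ ≈ e_5/e_4 = 0.2011/0.2673 = 0.7523.
After j more steps, e_{5+j} ≈ 0.2011·ρ^j; need ρ^j ≤ 1e-8/0.2011 = 4.97265e-08.
j ≥ ln(4.97265e-08)/ln(0.7523) = -16.8167/-0.28462 = 59.085.
So 60 more iterations are needed.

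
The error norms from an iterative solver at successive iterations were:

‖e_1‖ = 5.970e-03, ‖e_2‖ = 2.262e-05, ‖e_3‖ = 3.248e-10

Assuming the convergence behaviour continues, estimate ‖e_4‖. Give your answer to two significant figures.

First estimate the order: p ≈ ln(‖e_3‖/‖e_2‖) / ln(‖e_2‖/‖e_1‖) = ln(3.248e-10/2.262e-05)/ln(2.262e-05/5.970e-03) = ln(1.4359e-05)/ln(0.00378894) ≈ 2.0000.
Then ‖e_4‖ ≈ ‖e_3‖·(‖e_3‖/‖e_2‖)^p = 3.248e-10·(1.4359e-05)^2.0000 = 3.248e-10·2.06181e-10 ≈ 6.697e-20.

6.7e-20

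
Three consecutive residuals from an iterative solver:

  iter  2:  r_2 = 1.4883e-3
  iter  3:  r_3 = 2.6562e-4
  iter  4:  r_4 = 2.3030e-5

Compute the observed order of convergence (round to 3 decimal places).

1.419

p ≈ ln(r_4/r_3) / ln(r_3/r_2)
  = ln(2.3030e-5/2.6562e-4) / ln(2.6562e-4/1.4883e-3)
  = ln(0.0867028) / ln(0.178472)
  = -2.445269 / -1.723324 ≈ 1.418926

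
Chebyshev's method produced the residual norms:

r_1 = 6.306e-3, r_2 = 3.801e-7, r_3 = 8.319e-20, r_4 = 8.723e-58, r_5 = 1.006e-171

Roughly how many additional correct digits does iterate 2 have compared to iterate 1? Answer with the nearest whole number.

Digits gained ≈ log₁₀(r_1/r_2) = log₁₀(6.306e-3/3.801e-7) = log₁₀(16590.4) ≈ 4.220.

4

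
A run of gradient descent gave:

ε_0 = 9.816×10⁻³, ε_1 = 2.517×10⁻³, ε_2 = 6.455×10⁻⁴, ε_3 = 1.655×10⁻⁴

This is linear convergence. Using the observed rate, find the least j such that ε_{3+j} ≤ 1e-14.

Rate ρ ≈ ε_3/ε_2 = 1.655×10⁻⁴/6.455×10⁻⁴ = 0.2564.
After j more steps, ε_{3+j} ≈ 1.655×10⁻⁴·ρ^j; need ρ^j ≤ 1e-14/1.655×10⁻⁴ = 6.0423e-11.
j ≥ ln(6.0423e-11)/ln(0.2564) = -23.5297/-1.36102 = 17.288.
So 18 more iterations are needed.

18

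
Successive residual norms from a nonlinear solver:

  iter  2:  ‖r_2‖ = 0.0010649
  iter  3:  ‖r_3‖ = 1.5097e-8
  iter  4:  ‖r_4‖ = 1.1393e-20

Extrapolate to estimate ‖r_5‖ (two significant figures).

5.6e-51

First estimate the order: p ≈ ln(‖r_4‖/‖r_3‖) / ln(‖r_3‖/‖r_2‖) = ln(1.1393e-20/1.5097e-8)/ln(1.5097e-8/0.0010649) = ln(7.54653e-13)/ln(1.41769e-05) ≈ 2.5002.
Then ‖r_5‖ ≈ ‖r_4‖·(‖r_4‖/‖r_3‖)^p = 1.1393e-20·(7.54653e-13)^2.5002 = 1.1393e-20·4.91976e-31 ≈ 5.605e-51.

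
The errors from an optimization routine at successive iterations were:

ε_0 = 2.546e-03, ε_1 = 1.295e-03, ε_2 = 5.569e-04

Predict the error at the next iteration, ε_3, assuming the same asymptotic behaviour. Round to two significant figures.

First estimate the order: p ≈ ln(ε_2/ε_1) / ln(ε_1/ε_0) = ln(5.569e-04/1.295e-03)/ln(1.295e-03/2.546e-03) = ln(0.430039)/ln(0.508641) ≈ 1.2483.
Then ε_3 ≈ ε_2·(ε_2/ε_1)^p = 5.569e-04·(0.430039)^1.2483 = 5.569e-04·0.348745 ≈ 0.0001942.

1.9e-4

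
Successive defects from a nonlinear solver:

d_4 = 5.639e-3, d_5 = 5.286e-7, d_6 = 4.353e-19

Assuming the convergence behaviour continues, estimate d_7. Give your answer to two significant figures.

2.4e-55

First estimate the order: p ≈ ln(d_6/d_5) / ln(d_5/d_4) = ln(4.353e-19/5.286e-7)/ln(5.286e-7/5.639e-3) = ln(8.23496e-13)/ln(9.374e-05) ≈ 3.0000.
Then d_7 ≈ d_6·(d_6/d_5)^p = 4.353e-19·(8.23496e-13)^3.0000 = 4.353e-19·5.5845e-37 ≈ 2.431e-55.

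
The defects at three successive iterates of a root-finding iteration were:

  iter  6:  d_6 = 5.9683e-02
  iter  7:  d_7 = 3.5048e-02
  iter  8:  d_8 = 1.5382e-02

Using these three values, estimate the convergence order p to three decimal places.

p ≈ ln(d_8/d_7) / ln(d_7/d_6)
  = ln(1.5382e-02/3.5048e-02) / ln(3.5048e-02/5.9683e-02)
  = ln(0.438884) / ln(0.587236)
  = -0.823520 / -0.532328 ≈ 1.547016

1.547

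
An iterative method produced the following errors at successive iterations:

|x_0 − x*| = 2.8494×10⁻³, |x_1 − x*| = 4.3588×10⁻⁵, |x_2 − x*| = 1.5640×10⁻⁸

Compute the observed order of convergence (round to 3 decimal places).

p ≈ ln(|x_2 − x*|/|x_1 − x*|) / ln(|x_1 − x*|/|x_0 − x*|)
  = ln(1.5640×10⁻⁸/4.3588×10⁻⁵) / ln(4.3588×10⁻⁵/2.8494×10⁻³)
  = ln(0.000358814) / ln(0.0152973)
  = -7.932706 / -4.180079 ≈ 1.897741

1.898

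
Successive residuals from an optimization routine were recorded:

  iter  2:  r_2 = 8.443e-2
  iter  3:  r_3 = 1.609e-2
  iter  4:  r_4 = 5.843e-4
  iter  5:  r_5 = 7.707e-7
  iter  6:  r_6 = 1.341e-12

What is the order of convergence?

Consecutive ratios: r_6/r_5 = 1.341e-12/7.707e-7 = 1.73998e-06, r_5/r_4 = 7.707e-7/5.843e-4 = 0.00131901.
p ≈ ln(1.73998e-06)/ln(0.00131901) = -13.2616/-6.6309 ≈ 2.00.
So the convergence is quadratic (order 2).

2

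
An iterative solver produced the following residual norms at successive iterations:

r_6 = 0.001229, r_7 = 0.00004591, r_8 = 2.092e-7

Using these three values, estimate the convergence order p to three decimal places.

1.640

p ≈ ln(r_8/r_7) / ln(r_7/r_6)
  = ln(2.092e-7/0.00004591) / ln(0.00004591/0.001229)
  = ln(0.00455674) / ln(0.0373556)
  = -5.391148 / -3.287272 ≈ 1.640007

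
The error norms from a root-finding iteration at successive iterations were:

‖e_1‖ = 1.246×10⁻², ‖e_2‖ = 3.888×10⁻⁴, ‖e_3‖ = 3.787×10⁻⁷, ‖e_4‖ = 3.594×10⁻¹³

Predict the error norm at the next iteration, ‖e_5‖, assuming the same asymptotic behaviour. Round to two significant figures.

3.2e-25

First estimate the order: p ≈ ln(‖e_4‖/‖e_3‖) / ln(‖e_3‖/‖e_2‖) = ln(3.594×10⁻¹³/3.787×10⁻⁷)/ln(3.787×10⁻⁷/3.888×10⁻⁴) = ln(9.49036e-07)/ln(0.000974023) ≈ 2.0000.
Then ‖e_5‖ ≈ ‖e_4‖·(‖e_4‖/‖e_3‖)^p = 3.594×10⁻¹³·(9.49036e-07)^2.0000 = 3.594×10⁻¹³·9.00669e-13 ≈ 3.237e-25.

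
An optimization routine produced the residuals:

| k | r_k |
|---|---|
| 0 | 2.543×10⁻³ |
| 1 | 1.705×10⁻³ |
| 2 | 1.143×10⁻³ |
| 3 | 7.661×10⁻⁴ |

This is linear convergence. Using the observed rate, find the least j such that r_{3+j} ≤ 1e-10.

Rate ρ ≈ r_3/r_2 = 7.661×10⁻⁴/1.143×10⁻³ = 0.6703.
After j more steps, r_{3+j} ≈ 7.661×10⁻⁴·ρ^j; need ρ^j ≤ 1e-10/7.661×10⁻⁴ = 1.30531e-07.
j ≥ ln(1.30531e-07)/ln(0.6703) = -15.8517/-0.40003 = 39.626.
So 40 more iterations are needed.

40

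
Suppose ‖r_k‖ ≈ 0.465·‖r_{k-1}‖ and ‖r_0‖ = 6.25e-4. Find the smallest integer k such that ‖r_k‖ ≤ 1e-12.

27

After k steps, ‖r_k‖ ≈ 6.25e-4·0.465^k.
Need 0.465^k ≤ 1e-12/6.25e-4 = 1.6e-09.
k ≥ ln(1.6e-09)/ln(0.465) = -20.2533/-0.76572 = 26.450.
Smallest integer k = 27.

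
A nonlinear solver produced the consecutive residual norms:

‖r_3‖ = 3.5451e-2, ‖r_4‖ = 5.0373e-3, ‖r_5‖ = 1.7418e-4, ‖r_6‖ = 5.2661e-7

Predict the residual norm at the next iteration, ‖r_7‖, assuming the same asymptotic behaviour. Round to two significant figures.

2.4e-11

First estimate the order: p ≈ ln(‖r_6‖/‖r_5‖) / ln(‖r_5‖/‖r_4‖) = ln(5.2661e-7/1.7418e-4)/ln(1.7418e-4/5.0373e-3) = ln(0.00302337)/ln(0.034578) ≈ 1.7243.
Then ‖r_7‖ ≈ ‖r_6‖·(‖r_6‖/‖r_5‖)^p = 5.2661e-7·(0.00302337)^1.7243 = 5.2661e-7·4.52492e-05 ≈ 2.383e-11.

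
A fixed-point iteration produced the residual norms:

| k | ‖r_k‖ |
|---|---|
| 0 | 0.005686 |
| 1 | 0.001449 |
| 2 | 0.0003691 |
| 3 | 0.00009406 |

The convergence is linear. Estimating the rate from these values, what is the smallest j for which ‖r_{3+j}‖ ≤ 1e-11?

12

Rate ρ ≈ ‖r_3‖/‖r_2‖ = 0.00009406/0.0003691 = 0.2548.
After j more steps, ‖r_{3+j}‖ ≈ 0.00009406·ρ^j; need ρ^j ≤ 1e-11/0.00009406 = 1.06315e-07.
j ≥ ln(1.06315e-07)/ln(0.2548) = -16.0569/-1.36728 = 11.744.
So 12 more iterations are needed.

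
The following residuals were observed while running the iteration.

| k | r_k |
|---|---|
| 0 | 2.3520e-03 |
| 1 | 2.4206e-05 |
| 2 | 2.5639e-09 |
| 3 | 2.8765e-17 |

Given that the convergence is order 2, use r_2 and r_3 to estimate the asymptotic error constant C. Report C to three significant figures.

4.38

C ≈ r_3 / r_2^2
  = 2.8765e-17 / (2.5639e-09)^2
  = 2.8765e-17 / 6.57358e-18 ≈ 4.3758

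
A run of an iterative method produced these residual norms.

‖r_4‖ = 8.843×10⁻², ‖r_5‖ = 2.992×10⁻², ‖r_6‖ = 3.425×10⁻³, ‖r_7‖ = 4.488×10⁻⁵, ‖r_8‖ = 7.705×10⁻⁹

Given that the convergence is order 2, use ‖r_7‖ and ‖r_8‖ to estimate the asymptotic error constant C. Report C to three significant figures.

C ≈ ‖r_8‖ / ‖r_7‖^2
  = 7.705×10⁻⁹ / (4.488×10⁻⁵)^2
  = 7.705×10⁻⁹ / 2.01421e-09 ≈ 3.8253

3.83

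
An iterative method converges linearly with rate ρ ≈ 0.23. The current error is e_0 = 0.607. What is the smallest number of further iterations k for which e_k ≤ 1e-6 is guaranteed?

10

After k steps, e_k ≈ 0.607·0.23^k.
Need 0.23^k ≤ 1e-6/0.607 = 1.64745e-06.
k ≥ ln(1.64745e-06)/ln(0.23) = -13.3163/-1.46968 = 9.061.
Smallest integer k = 10.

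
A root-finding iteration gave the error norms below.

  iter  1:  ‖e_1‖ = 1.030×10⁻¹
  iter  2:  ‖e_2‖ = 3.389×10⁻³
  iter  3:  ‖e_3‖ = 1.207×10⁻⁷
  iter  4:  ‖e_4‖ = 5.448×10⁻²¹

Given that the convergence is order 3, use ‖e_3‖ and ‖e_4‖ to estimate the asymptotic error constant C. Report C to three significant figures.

C ≈ ‖e_4‖ / ‖e_3‖^3
  = 5.448×10⁻²¹ / (1.207×10⁻⁷)^3
  = 5.448×10⁻²¹ / 1.75842e-21 ≈ 3.0982

3.10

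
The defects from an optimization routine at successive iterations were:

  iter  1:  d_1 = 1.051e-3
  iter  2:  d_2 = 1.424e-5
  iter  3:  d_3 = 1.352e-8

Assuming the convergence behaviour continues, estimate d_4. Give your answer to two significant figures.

1.7e-13

First estimate the order: p ≈ ln(d_3/d_2) / ln(d_2/d_1) = ln(1.352e-8/1.424e-5)/ln(1.424e-5/1.051e-3) = ln(0.000949438)/ln(0.013549) ≈ 1.6180.
Then d_4 ≈ d_3·(d_3/d_2)^p = 1.352e-8·(0.000949438)^1.6180 = 1.352e-8·1.28689e-05 ≈ 1.74e-13.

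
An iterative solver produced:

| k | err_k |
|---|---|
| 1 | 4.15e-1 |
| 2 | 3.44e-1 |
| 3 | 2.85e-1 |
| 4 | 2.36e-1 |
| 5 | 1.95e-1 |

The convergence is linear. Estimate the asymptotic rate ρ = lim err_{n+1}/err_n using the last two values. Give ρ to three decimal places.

ρ ≈ err_5/err_4 = 1.95e-1/2.36e-1 = 0.82627

0.826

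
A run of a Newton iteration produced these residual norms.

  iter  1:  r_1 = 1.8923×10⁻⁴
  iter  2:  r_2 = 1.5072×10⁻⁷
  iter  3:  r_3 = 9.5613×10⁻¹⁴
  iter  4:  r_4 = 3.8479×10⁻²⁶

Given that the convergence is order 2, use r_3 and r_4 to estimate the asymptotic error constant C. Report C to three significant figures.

4.21

C ≈ r_4 / r_3^2
  = 3.8479×10⁻²⁶ / (9.5613×10⁻¹⁴)^2
  = 3.8479×10⁻²⁶ / 9.14185e-27 ≈ 4.2091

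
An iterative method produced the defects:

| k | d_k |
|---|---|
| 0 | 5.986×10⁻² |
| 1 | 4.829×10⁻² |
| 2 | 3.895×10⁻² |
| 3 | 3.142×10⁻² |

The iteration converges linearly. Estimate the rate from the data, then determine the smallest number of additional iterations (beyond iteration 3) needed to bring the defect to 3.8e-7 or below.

53

Rate ρ ≈ d_3/d_2 = 3.142×10⁻²/3.895×10⁻² = 0.8067.
After j more steps, d_{3+j} ≈ 3.142×10⁻²·ρ^j; need ρ^j ≤ 3.8e-7/3.142×10⁻² = 1.20942e-05.
j ≥ ln(1.20942e-05)/ln(0.8067) = -11.3228/-0.21480 = 52.713.
So 53 more iterations are needed.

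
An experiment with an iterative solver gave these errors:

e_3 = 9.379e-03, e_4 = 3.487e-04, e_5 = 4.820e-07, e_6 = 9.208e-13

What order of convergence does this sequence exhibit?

2

Consecutive ratios: e_6/e_5 = 9.208e-13/4.820e-07 = 1.91037e-06, e_5/e_4 = 4.820e-07/3.487e-04 = 0.00138228.
p ≈ ln(1.91037e-06)/ln(0.00138228) = -13.1682/-6.5840 ≈ 2.00.
So the convergence is quadratic (order 2).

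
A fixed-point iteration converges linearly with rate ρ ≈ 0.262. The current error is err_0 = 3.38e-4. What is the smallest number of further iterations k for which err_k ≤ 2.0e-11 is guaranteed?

After k steps, err_k ≈ 3.38e-4·0.262^k.
Need 0.262^k ≤ 2.0e-11/3.38e-4 = 5.91716e-08.
k ≥ ln(5.91716e-08)/ln(0.262) = -16.6428/-1.33941 = 12.425.
Smallest integer k = 13.

13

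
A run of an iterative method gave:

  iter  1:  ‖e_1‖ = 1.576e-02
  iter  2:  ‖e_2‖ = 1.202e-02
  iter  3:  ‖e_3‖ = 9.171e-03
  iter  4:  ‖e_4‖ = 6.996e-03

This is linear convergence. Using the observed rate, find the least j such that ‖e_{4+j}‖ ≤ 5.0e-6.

Rate ρ ≈ ‖e_4‖/‖e_3‖ = 6.996e-03/9.171e-03 = 0.7628.
After j more steps, ‖e_{4+j}‖ ≈ 6.996e-03·ρ^j; need ρ^j ≤ 5.0e-6/6.996e-03 = 0.000714694.
j ≥ ln(0.000714694)/ln(0.7628) = -7.2437/-0.27076 = 26.753.
So 27 more iterations are needed.

27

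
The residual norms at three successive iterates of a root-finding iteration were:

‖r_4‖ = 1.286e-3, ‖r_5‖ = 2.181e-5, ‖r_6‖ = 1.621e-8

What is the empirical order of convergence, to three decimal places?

p ≈ ln(‖r_6‖/‖r_5‖) / ln(‖r_5‖/‖r_4‖)
  = ln(1.621e-8/2.181e-5) / ln(2.181e-5/1.286e-3)
  = ln(0.000743237) / ln(0.0169596)
  = -7.204496 / -4.076921 ≈ 1.767141

1.767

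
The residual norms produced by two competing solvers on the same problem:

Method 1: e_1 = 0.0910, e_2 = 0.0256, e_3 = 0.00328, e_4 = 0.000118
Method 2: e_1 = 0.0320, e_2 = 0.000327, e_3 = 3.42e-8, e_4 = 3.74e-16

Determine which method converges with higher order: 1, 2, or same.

Method 1: p ≈ ln(0.000118/0.00328)/ln(0.00328/0.0256) ≈ 1.62.
Method 2: p ≈ ln(3.74e-16/3.42e-8)/ln(3.42e-8/0.000327) ≈ 2.00.
Method 2 has the higher order (≈2.0 vs ≈1.6).

2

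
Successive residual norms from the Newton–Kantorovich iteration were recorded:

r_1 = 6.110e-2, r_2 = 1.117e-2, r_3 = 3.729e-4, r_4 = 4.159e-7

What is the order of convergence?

2

Consecutive ratios: r_4/r_3 = 4.159e-7/3.729e-4 = 0.00111531, r_3/r_2 = 3.729e-4/1.117e-2 = 0.0333841.
p ≈ ln(0.00111531)/ln(0.0333841) = -6.7986/-3.3997 ≈ 2.00.
So the convergence is quadratic (order 2).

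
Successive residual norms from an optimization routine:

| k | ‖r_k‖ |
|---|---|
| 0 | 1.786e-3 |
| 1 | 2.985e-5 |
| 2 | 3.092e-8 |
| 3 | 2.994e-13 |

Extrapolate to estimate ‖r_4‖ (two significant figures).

First estimate the order: p ≈ ln(‖r_3‖/‖r_2‖) / ln(‖r_2‖/‖r_1‖) = ln(2.994e-13/3.092e-8)/ln(3.092e-8/2.985e-5) = ln(9.68305e-06)/ln(0.00103585) ≈ 1.6799.
Then ‖r_4‖ ≈ ‖r_3‖·(‖r_3‖/‖r_2‖)^p = 2.994e-13·(9.68305e-06)^1.6799 = 2.994e-13·3.77574e-09 ≈ 1.13e-21.

1.1e-21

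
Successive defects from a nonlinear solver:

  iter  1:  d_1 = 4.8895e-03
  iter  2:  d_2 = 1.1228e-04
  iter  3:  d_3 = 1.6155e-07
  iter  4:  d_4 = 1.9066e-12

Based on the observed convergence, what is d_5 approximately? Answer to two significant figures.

5.4e-21

First estimate the order: p ≈ ln(d_4/d_3) / ln(d_3/d_2) = ln(1.9066e-12/1.6155e-07)/ln(1.6155e-07/1.1228e-04) = ln(1.18019e-05)/ln(0.00143881) ≈ 1.7340.
Then d_5 ≈ d_4·(d_4/d_3)^p = 1.9066e-12·(1.18019e-05)^1.7340 = 1.9066e-12·2.84947e-09 ≈ 5.433e-21.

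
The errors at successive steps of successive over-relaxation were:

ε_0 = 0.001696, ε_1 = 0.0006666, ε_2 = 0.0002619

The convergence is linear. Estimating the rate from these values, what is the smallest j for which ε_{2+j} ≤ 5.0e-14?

24

Rate ρ ≈ ε_2/ε_1 = 0.0002619/0.0006666 = 0.3929.
After j more steps, ε_{2+j} ≈ 0.0002619·ρ^j; need ρ^j ≤ 5.0e-14/0.0002619 = 1.90913e-10.
j ≥ ln(1.90913e-10)/ln(0.3929) = -22.3792/-0.93420 = 23.955.
So 24 more iterations are needed.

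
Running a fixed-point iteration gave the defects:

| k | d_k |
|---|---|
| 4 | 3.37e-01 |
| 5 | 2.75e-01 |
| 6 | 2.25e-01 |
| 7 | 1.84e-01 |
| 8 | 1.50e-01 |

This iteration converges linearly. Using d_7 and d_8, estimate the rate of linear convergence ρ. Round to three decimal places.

ρ ≈ d_8/d_7 = 1.50e-01/1.84e-01 = 0.81522

0.815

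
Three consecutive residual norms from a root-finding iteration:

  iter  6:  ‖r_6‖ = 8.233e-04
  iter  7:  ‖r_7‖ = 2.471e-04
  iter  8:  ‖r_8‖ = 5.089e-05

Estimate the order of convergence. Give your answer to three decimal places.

1.313

p ≈ ln(‖r_8‖/‖r_7‖) / ln(‖r_7‖/‖r_6‖)
  = ln(5.089e-05/2.471e-04) / ln(2.471e-04/8.233e-04)
  = ln(0.205949) / ln(0.300134)
  = -1.580127 / -1.203526 ≈ 1.312915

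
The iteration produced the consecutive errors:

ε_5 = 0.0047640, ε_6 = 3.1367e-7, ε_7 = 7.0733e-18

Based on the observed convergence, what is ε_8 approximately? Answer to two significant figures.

First estimate the order: p ≈ ln(ε_7/ε_6) / ln(ε_6/ε_5) = ln(7.0733e-18/3.1367e-7)/ln(3.1367e-7/0.0047640) = ln(2.25501e-11)/ln(6.58417e-05) ≈ 2.5462.
Then ε_8 ≈ ε_7·(ε_7/ε_6)^p = 7.0733e-18·(2.25501e-11)^2.5462 = 7.0733e-18·7.78013e-28 ≈ 5.503e-45.

5.5e-45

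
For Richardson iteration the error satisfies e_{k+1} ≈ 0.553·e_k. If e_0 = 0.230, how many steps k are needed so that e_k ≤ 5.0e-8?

After k steps, e_k ≈ 0.230·0.553^k.
Need 0.553^k ≤ 5.0e-8/0.230 = 2.17391e-07.
k ≥ ln(2.17391e-07)/ln(0.553) = -15.3416/-0.59240 = 25.897.
Smallest integer k = 26.

26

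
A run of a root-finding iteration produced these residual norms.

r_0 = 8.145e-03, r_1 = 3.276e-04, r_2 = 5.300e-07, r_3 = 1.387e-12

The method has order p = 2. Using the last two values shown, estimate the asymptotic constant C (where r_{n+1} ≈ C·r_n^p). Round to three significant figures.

C ≈ r_3 / r_2^2
  = 1.387e-12 / (5.300e-07)^2
  = 1.387e-12 / 2.809e-13 ≈ 4.9377

4.94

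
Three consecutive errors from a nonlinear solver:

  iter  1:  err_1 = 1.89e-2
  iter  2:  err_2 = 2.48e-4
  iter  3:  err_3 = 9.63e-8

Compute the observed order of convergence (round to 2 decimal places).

p ≈ ln(err_3/err_2) / ln(err_2/err_1)
  = ln(9.63e-8/2.48e-4) / ln(2.48e-4/1.89e-2)
  = ln(0.000388306) / ln(0.0131217)
  = -7.85372 / -4.33349 ≈ 1.81233

1.81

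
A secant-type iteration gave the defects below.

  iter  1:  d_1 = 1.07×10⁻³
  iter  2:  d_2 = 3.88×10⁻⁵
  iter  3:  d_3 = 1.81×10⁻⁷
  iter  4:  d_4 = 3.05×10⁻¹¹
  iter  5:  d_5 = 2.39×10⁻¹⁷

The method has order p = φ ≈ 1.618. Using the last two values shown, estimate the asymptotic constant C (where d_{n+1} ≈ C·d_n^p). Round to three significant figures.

2.47

C ≈ d_5 / d_4^1.618
  = 2.39×10⁻¹⁷ / (3.05×10⁻¹¹)^1.618
  = 2.39×10⁻¹⁷ / 9.6738e-18 ≈ 2.4706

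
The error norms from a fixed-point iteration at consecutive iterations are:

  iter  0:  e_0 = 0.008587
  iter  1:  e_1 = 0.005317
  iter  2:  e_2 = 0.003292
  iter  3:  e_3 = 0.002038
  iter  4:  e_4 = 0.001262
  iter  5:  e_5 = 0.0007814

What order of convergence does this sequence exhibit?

Consecutive ratios: e_5/e_4 = 0.0007814/0.001262 = 0.619176, e_4/e_3 = 0.001262/0.002038 = 0.619235.
p ≈ ln(0.619176)/ln(0.619235) = -0.4794/-0.4793 ≈ 1.00.
So the convergence is linear (order 1).

1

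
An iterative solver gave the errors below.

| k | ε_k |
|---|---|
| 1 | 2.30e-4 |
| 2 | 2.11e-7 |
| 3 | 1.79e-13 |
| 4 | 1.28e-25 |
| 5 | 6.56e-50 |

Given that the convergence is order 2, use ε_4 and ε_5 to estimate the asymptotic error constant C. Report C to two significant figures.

4.0

C ≈ ε_5 / ε_4^2
  = 6.56e-50 / (1.28e-25)^2
  = 6.56e-50 / 1.6384e-50 ≈ 4.0039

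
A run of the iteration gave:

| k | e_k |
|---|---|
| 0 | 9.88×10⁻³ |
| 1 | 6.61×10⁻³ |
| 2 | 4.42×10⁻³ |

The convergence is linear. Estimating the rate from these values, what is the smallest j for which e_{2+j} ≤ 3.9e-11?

47

Rate ρ ≈ e_2/e_1 = 4.42×10⁻³/6.61×10⁻³ = 0.6687.
After j more steps, e_{2+j} ≈ 4.42×10⁻³·ρ^j; need ρ^j ≤ 3.9e-11/4.42×10⁻³ = 8.82353e-09.
j ≥ ln(8.82353e-09)/ln(0.6687) = -18.5458/-0.40242 = 46.086.
So 47 more iterations are needed.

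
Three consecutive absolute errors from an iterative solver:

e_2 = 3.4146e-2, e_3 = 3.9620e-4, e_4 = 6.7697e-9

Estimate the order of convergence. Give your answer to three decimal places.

p ≈ ln(e_4/e_3) / ln(e_3/e_2)
  = ln(6.7697e-9/3.9620e-4) / ln(3.9620e-4/3.4146e-2)
  = ln(1.70866e-05) / ln(0.0116031)
  = -10.977216 / -4.456483 ≈ 2.463202

2.463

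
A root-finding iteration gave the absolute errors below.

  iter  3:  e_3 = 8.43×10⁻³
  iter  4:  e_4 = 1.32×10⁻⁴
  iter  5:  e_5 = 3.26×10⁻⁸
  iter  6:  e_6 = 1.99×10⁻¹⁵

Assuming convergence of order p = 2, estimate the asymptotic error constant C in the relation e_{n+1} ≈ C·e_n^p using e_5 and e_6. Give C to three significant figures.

C ≈ e_6 / e_5^2
  = 1.99×10⁻¹⁵ / (3.26×10⁻⁸)^2
  = 1.99×10⁻¹⁵ / 1.06276e-15 ≈ 1.8725

1.87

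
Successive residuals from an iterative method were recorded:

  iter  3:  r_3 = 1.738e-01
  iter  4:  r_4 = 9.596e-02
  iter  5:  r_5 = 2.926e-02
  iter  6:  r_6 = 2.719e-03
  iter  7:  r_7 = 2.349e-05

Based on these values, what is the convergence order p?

Consecutive ratios: r_7/r_6 = 2.349e-05/2.719e-03 = 0.00863921, r_6/r_5 = 2.719e-03/2.926e-02 = 0.0929255.
p ≈ ln(0.00863921)/ln(0.0929255) = -4.7514/-2.3760 ≈ 2.00.
So the convergence is quadratic (order 2).

2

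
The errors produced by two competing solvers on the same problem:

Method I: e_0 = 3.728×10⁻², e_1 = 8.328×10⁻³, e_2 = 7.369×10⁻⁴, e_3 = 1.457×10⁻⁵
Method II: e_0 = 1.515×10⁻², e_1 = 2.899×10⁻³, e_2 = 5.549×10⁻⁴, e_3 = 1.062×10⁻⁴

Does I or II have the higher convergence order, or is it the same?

Method I: p ≈ ln(1.457×10⁻⁵/7.369×10⁻⁴)/ln(7.369×10⁻⁴/8.328×10⁻³) ≈ 1.62.
Method II: p ≈ ln(1.062×10⁻⁴/5.549×10⁻⁴)/ln(5.549×10⁻⁴/2.899×10⁻³) ≈ 1.00.
Method I has the higher order (≈1.6 vs ≈1.0).

I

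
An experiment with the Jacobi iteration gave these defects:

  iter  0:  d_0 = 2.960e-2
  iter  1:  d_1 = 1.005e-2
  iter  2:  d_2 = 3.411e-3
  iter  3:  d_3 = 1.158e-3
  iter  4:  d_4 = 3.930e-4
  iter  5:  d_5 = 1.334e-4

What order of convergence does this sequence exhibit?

1

Consecutive ratios: d_5/d_4 = 1.334e-4/3.930e-4 = 0.33944, d_4/d_3 = 3.930e-4/1.158e-3 = 0.339378.
p ≈ ln(0.33944)/ln(0.339378) = -1.0805/-1.0806 ≈ 1.00.
So the convergence is linear (order 1).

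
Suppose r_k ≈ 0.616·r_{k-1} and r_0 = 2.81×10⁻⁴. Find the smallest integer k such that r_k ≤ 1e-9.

After k steps, r_k ≈ 2.81×10⁻⁴·0.616^k.
Need 0.616^k ≤ 1e-9/2.81×10⁻⁴ = 3.55872e-06.
k ≥ ln(3.55872e-06)/ln(0.616) = -12.5461/-0.48451 = 25.894.
Smallest integer k = 26.

26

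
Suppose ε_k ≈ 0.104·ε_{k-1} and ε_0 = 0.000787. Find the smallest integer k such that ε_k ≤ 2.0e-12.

After k steps, ε_k ≈ 0.000787·0.104^k.
Need 0.104^k ≤ 2.0e-12/0.000787 = 2.5413e-09.
k ≥ ln(2.5413e-09)/ln(0.104) = -19.7906/-2.26336 = 8.744.
Smallest integer k = 9.

9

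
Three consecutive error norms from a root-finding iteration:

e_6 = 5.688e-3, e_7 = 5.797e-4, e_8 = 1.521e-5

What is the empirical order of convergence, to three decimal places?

1.594

p ≈ ln(e_8/e_7) / ln(e_7/e_6)
  = ln(1.521e-5/5.797e-4) / ln(5.797e-4/5.688e-3)
  = ln(0.0262377) / ln(0.101916)
  = -3.640558 / -2.283606 ≈ 1.594215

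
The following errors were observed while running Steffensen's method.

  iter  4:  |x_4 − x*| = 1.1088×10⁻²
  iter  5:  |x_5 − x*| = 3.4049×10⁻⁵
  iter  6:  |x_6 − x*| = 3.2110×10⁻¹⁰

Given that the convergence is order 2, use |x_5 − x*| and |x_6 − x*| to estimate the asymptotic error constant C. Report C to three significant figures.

0.277

C ≈ |x_6 − x*| / |x_5 − x*|^2
  = 3.2110×10⁻¹⁰ / (3.4049×10⁻⁵)^2
  = 3.2110×10⁻¹⁰ / 1.15933e-09 ≈ 0.27697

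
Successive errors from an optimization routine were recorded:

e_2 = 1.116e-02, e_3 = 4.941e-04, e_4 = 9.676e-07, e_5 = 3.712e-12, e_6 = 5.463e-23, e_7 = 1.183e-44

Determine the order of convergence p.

Consecutive ratios: e_7/e_6 = 1.183e-44/5.463e-23 = 2.16548e-22, e_6/e_5 = 5.463e-23/3.712e-12 = 1.47171e-11.
p ≈ ln(2.16548e-22)/ln(1.47171e-11) = -49.8842/-24.9420 ≈ 2.00.
So the convergence is quadratic (order 2).

2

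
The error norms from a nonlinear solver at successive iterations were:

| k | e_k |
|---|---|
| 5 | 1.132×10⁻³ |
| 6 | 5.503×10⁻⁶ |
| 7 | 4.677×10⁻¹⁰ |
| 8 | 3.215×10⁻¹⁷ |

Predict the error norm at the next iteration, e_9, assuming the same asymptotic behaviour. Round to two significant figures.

First estimate the order: p ≈ ln(e_8/e_7) / ln(e_7/e_6) = ln(3.215×10⁻¹⁷/4.677×10⁻¹⁰)/ln(4.677×10⁻¹⁰/5.503×10⁻⁶) = ln(6.87406e-08)/ln(8.499e-05) ≈ 1.7596.
Then e_9 ≈ e_8·(e_8/e_7)^p = 3.215×10⁻¹⁷·(6.87406e-08)^1.7596 = 3.215×10⁻¹⁷·2.49092e-13 ≈ 8.008e-30.

8.0e-30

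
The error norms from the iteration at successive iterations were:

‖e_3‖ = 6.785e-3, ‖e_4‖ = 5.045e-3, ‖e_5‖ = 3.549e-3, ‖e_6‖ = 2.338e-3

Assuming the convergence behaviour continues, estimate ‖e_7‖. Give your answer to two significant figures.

1.4e-3

First estimate the order: p ≈ ln(‖e_6‖/‖e_5‖) / ln(‖e_5‖/‖e_4‖) = ln(2.338e-3/3.549e-3)/ln(3.549e-3/5.045e-3) = ln(0.658777)/ln(0.703469) ≈ 1.1866.
Then ‖e_7‖ ≈ ‖e_6‖·(‖e_6‖/‖e_5‖)^p = 2.338e-3·(0.658777)^1.1866 = 2.338e-3·0.609418 ≈ 0.001425.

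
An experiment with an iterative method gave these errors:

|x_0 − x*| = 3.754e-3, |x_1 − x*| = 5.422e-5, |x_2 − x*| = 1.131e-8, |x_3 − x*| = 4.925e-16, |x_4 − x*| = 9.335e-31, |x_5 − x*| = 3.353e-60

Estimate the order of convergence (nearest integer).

2

Consecutive ratios: |x_5 − x*|/|x_4 − x*| = 3.353e-60/9.335e-31 = 3.59186e-30, |x_4 − x*|/|x_3 − x*| = 9.335e-31/4.925e-16 = 1.89543e-15.
p ≈ ln(3.59186e-30)/ln(1.89543e-15) = -67.7989/-33.8993 ≈ 2.00.
So the convergence is quadratic (order 2).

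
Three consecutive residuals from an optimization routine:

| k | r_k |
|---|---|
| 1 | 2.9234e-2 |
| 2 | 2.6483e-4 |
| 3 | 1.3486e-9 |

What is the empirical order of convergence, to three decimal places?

2.591

p ≈ ln(r_3/r_2) / ln(r_2/r_1)
  = ln(1.3486e-9/2.6483e-4) / ln(2.6483e-4/2.9234e-2)
  = ln(5.09232e-06) / ln(0.00905897)
  = -12.187777 / -4.704000 ≈ 2.590939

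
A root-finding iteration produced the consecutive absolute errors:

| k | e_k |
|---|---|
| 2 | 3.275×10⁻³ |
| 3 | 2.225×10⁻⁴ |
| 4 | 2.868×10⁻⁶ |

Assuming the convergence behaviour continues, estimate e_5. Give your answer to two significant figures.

First estimate the order: p ≈ ln(e_4/e_3) / ln(e_3/e_2) = ln(2.868×10⁻⁶/2.225×10⁻⁴)/ln(2.225×10⁻⁴/3.275×10⁻³) = ln(0.0128899)/ln(0.0679389) ≈ 1.6181.
Then e_5 ≈ e_4·(e_4/e_3)^p = 2.868×10⁻⁶·(0.0128899)^1.6181 = 2.868×10⁻⁶·0.000875376 ≈ 2.511e-09.

2.5e-9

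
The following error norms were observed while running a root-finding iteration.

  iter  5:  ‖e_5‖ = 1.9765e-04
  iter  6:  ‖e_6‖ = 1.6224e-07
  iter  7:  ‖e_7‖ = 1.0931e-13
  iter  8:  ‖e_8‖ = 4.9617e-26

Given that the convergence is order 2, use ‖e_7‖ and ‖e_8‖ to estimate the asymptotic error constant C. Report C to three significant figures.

4.15

C ≈ ‖e_8‖ / ‖e_7‖^2
  = 4.9617e-26 / (1.0931e-13)^2
  = 4.9617e-26 / 1.19487e-26 ≈ 4.1525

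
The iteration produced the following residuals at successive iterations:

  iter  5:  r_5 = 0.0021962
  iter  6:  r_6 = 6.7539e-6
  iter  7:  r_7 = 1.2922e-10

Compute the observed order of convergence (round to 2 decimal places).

p ≈ ln(r_7/r_6) / ln(r_6/r_5)
  = ln(1.2922e-10/6.7539e-6) / ln(6.7539e-6/0.0021962)
  = ln(1.91326e-05) / ln(0.00307527)
  = -10.86412 / -5.78436 ≈ 1.87819

1.88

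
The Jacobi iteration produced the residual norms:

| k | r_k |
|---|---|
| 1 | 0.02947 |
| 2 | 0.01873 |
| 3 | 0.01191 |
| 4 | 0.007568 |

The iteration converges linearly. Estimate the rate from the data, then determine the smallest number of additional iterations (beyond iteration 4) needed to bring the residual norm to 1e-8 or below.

Rate ρ ≈ r_4/r_3 = 0.007568/0.01191 = 0.6354.
After j more steps, r_{4+j} ≈ 0.007568·ρ^j; need ρ^j ≤ 1e-8/0.007568 = 1.32135e-06.
j ≥ ln(1.32135e-06)/ln(0.6354) = -13.5369/-0.45350 = 29.850.
So 30 more iterations are needed.

30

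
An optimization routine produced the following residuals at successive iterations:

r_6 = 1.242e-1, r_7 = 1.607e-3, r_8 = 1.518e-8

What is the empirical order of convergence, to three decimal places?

2.661

p ≈ ln(r_8/r_7) / ln(r_7/r_6)
  = ln(1.518e-8/1.607e-3) / ln(1.607e-3/1.242e-1)
  = ln(9.44617e-06) / ln(0.0129388)
  = -11.569901 / -4.347525 ≈ 2.661262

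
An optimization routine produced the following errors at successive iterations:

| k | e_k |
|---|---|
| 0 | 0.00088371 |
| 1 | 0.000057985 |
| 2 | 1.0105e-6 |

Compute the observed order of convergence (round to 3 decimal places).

1.487

p ≈ ln(e_2/e_1) / ln(e_1/e_0)
  = ln(1.0105e-6/0.000057985) / ln(0.000057985/0.00088371)
  = ln(0.0174269) / ln(0.0656154)
  = -4.049740 / -2.723945 ≈ 1.486719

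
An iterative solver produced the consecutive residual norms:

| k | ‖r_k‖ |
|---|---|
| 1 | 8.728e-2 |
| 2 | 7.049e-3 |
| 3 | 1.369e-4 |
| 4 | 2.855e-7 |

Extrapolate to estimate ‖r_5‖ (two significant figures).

First estimate the order: p ≈ ln(‖r_4‖/‖r_3‖) / ln(‖r_3‖/‖r_2‖) = ln(2.855e-7/1.369e-4)/ln(1.369e-4/7.049e-3) = ln(0.00208546)/ln(0.0194212) ≈ 1.5661.
Then ‖r_5‖ ≈ ‖r_4‖·(‖r_4‖/‖r_3‖)^p = 2.855e-7·(0.00208546)^1.5661 = 2.855e-7·6.33289e-05 ≈ 1.808e-11.

1.8e-11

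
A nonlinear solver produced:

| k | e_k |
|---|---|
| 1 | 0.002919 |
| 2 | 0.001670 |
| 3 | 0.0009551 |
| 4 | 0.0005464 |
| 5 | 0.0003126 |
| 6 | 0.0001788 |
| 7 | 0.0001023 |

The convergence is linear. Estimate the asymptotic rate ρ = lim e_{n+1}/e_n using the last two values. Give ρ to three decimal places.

ρ ≈ e_7/e_6 = 0.0001023/0.0001788 = 0.57215

0.572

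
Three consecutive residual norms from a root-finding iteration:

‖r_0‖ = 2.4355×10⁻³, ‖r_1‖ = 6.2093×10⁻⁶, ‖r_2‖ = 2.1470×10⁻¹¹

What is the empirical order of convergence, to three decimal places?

2.106

p ≈ ln(‖r_2‖/‖r_1‖) / ln(‖r_1‖/‖r_0‖)
  = ln(2.1470×10⁻¹¹/6.2093×10⁻⁶) / ln(6.2093×10⁻⁶/2.4355×10⁻³)
  = ln(3.45772e-06) / ln(0.0025495)
  = -12.574901 / -5.971858 ≈ 2.105693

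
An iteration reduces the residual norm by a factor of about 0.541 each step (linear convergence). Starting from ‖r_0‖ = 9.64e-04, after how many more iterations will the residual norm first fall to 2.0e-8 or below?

After k steps, ‖r_k‖ ≈ 9.64e-04·0.541^k.
Need 0.541^k ≤ 2.0e-8/9.64e-04 = 2.07469e-05.
k ≥ ln(2.07469e-05)/ln(0.541) = -10.7831/-0.61434 = 17.552.
Smallest integer k = 18.

18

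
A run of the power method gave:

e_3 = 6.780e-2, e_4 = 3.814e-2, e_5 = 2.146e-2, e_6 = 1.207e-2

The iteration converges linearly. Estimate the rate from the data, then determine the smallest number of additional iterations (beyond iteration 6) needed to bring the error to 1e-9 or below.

29

Rate ρ ≈ e_6/e_5 = 1.207e-2/2.146e-2 = 0.5624.
After j more steps, e_{6+j} ≈ 1.207e-2·ρ^j; need ρ^j ≤ 1e-9/1.207e-2 = 8.285e-08.
j ≥ ln(8.285e-08)/ln(0.5624) = -16.3062/-0.57554 = 28.332.
So 29 more iterations are needed.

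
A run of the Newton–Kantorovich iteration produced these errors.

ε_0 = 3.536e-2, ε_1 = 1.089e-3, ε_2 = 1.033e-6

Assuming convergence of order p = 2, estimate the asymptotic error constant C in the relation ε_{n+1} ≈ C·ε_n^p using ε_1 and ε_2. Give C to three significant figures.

0.871

C ≈ ε_2 / ε_1^2
  = 1.033e-6 / (1.089e-3)^2
  = 1.033e-6 / 1.18592e-06 ≈ 0.87105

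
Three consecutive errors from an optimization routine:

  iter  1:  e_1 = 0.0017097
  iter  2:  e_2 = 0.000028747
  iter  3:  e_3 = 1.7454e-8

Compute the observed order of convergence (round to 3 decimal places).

p ≈ ln(e_3/e_2) / ln(e_2/e_1)
  = ln(1.7454e-8/0.000028747) / ln(0.000028747/0.0017097)
  = ln(0.000607159) / ln(0.0168141)
  = -7.406720 / -4.085537 ≈ 1.812912

1.813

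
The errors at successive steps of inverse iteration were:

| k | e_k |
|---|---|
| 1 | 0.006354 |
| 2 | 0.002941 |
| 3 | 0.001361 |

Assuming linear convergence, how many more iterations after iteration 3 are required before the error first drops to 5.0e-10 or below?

Rate ρ ≈ e_3/e_2 = 0.001361/0.002941 = 0.4628.
After j more steps, e_{3+j} ≈ 0.001361·ρ^j; need ρ^j ≤ 5.0e-10/0.001361 = 3.67377e-07.
j ≥ ln(3.67377e-07)/ln(0.4628) = -14.8169/-0.77046 = 19.231.
So 20 more iterations are needed.

20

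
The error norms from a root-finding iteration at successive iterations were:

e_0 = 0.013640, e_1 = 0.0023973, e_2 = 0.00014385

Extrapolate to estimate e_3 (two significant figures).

1.5e-6

First estimate the order: p ≈ ln(e_2/e_1) / ln(e_1/e_0) = ln(0.00014385/0.0023973)/ln(0.0023973/0.013640) = ln(0.060005)/ln(0.175755) ≈ 1.6181.
Then e_3 ≈ e_2·(e_2/e_1)^p = 0.00014385·(0.060005)^1.6181 = 0.00014385·0.0105435 ≈ 1.517e-06.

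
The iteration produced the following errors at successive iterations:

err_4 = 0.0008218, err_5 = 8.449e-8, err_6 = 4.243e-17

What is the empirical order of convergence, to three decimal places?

2.332

p ≈ ln(err_6/err_5) / ln(err_5/err_4)
  = ln(4.243e-17/8.449e-8) / ln(8.449e-8/0.0008218)
  = ln(5.0219e-10) / ln(0.000102811)
  = -21.412043 / -9.182618 ≈ 2.331802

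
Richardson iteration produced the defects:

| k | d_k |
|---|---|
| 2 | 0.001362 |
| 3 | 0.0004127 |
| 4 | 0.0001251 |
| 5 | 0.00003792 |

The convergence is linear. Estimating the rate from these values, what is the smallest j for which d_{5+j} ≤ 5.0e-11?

12

Rate ρ ≈ d_5/d_4 = 0.00003792/0.0001251 = 0.3031.
After j more steps, d_{5+j} ≈ 0.00003792·ρ^j; need ρ^j ≤ 5.0e-11/0.00003792 = 1.31857e-06.
j ≥ ln(1.31857e-06)/ln(0.3031) = -13.5390/-1.19369 = 11.342.
So 12 more iterations are needed.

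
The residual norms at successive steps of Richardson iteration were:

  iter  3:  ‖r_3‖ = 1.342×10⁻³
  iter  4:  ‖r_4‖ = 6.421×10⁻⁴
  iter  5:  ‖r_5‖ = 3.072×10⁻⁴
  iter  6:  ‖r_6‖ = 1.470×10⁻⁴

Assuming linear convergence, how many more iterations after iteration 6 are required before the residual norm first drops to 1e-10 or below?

Rate ρ ≈ ‖r_6‖/‖r_5‖ = 1.470×10⁻⁴/3.072×10⁻⁴ = 0.4785.
After j more steps, ‖r_{6+j}‖ ≈ 1.470×10⁻⁴·ρ^j; need ρ^j ≤ 1e-10/1.470×10⁻⁴ = 6.80272e-07.
j ≥ ln(6.80272e-07)/ln(0.4785) = -14.2008/-0.73710 = 19.266.
So 20 more iterations are needed.

20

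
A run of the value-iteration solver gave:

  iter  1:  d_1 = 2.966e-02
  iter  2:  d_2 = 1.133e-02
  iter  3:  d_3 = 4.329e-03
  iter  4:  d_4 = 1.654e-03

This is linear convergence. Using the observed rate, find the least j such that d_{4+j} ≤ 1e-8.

Rate ρ ≈ d_4/d_3 = 1.654e-03/4.329e-03 = 0.3821.
After j more steps, d_{4+j} ≈ 1.654e-03·ρ^j; need ρ^j ≤ 1e-8/1.654e-03 = 6.04595e-06.
j ≥ ln(6.04595e-06)/ln(0.3821) = -12.0161/-0.96207 = 12.490.
So 13 more iterations are needed.

13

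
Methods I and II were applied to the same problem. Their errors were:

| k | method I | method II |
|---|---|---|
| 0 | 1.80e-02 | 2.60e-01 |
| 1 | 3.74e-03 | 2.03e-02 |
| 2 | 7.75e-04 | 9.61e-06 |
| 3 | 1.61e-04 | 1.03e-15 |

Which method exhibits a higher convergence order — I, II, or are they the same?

Method I: p ≈ ln(1.61e-04/7.75e-04)/ln(7.75e-04/3.74e-03) ≈ 1.00.
Method II: p ≈ ln(1.03e-15/9.61e-06)/ln(9.61e-06/2.03e-02) ≈ 3.00.
Method II has the higher order (≈3.0 vs ≈1.0).

II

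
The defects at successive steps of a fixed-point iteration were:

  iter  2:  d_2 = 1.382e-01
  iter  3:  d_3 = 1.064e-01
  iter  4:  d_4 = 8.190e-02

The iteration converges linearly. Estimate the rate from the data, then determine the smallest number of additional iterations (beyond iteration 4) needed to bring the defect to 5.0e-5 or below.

Rate ρ ≈ d_4/d_3 = 8.190e-02/1.064e-01 = 0.7697.
After j more steps, d_{4+j} ≈ 8.190e-02·ρ^j; need ρ^j ≤ 5.0e-5/8.190e-02 = 0.000610501.
j ≥ ln(0.000610501)/ln(0.7697) = -7.4012/-0.26175 = 28.276.
So 29 more iterations are needed.

29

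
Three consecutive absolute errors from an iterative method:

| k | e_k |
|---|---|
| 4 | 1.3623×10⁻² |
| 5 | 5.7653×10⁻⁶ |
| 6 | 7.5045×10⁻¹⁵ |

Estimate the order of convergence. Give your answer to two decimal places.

p ≈ ln(e_6/e_5) / ln(e_5/e_4)
  = ln(7.5045×10⁻¹⁵/5.7653×10⁻⁶) / ln(5.7653×10⁻⁶/1.3623×10⁻²)
  = ln(1.30167e-09) / ln(0.000423203)
  = -20.45962 / -7.76766 ≈ 2.63395

2.63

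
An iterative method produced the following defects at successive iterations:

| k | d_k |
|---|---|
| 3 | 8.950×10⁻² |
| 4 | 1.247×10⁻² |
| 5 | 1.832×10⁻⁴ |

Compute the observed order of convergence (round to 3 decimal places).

2.141

p ≈ ln(d_5/d_4) / ln(d_4/d_3)
  = ln(1.832×10⁻⁴/1.247×10⁻²) / ln(1.247×10⁻²/8.950×10⁻²)
  = ln(0.0146913) / ln(0.13933)
  = -4.220500 / -1.970910 ≈ 2.141397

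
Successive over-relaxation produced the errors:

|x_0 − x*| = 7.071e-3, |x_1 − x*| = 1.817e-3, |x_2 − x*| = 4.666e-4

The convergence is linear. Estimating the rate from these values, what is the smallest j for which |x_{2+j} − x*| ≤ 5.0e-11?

Rate ρ ≈ |x_2 − x*|/|x_1 − x*| = 4.666e-4/1.817e-3 = 0.2568.
After j more steps, |x_{2+j} − x*| ≈ 4.666e-4·ρ^j; need ρ^j ≤ 5.0e-11/4.666e-4 = 1.07158e-07.
j ≥ ln(1.07158e-07)/ln(0.2568) = -16.0490/-1.35946 = 11.805.
So 12 more iterations are needed.

12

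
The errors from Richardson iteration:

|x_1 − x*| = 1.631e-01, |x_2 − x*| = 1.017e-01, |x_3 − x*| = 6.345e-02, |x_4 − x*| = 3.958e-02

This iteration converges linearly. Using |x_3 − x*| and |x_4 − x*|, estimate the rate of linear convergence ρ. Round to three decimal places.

0.624

ρ ≈ |x_4 − x*|/|x_3 − x*| = 3.958e-02/6.345e-02 = 0.62380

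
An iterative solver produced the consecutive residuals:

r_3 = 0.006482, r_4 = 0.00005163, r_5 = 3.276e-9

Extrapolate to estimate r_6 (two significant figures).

First estimate the order: p ≈ ln(r_5/r_4) / ln(r_4/r_3) = ln(3.276e-9/0.00005163)/ln(0.00005163/0.006482) = ln(6.34515e-05)/ln(0.00796513) ≈ 2.0000.
Then r_6 ≈ r_5·(r_5/r_4)^p = 3.276e-9·(6.34515e-05)^2.0000 = 3.276e-9·4.02609e-09 ≈ 1.319e-17.

1.3e-17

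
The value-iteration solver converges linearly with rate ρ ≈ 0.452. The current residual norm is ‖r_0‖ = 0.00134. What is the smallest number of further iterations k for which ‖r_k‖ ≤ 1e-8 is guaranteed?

After k steps, ‖r_k‖ ≈ 0.00134·0.452^k.
Need 0.452^k ≤ 1e-8/0.00134 = 7.46269e-06.
k ≥ ln(7.46269e-06)/ln(0.452) = -11.8056/-0.79407 = 14.867.
Smallest integer k = 15.

15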